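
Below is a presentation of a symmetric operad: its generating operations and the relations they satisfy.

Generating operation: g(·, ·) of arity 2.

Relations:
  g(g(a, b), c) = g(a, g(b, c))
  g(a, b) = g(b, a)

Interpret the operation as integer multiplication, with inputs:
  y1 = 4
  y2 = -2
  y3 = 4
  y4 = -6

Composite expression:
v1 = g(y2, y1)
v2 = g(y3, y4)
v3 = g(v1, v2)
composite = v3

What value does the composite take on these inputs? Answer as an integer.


192


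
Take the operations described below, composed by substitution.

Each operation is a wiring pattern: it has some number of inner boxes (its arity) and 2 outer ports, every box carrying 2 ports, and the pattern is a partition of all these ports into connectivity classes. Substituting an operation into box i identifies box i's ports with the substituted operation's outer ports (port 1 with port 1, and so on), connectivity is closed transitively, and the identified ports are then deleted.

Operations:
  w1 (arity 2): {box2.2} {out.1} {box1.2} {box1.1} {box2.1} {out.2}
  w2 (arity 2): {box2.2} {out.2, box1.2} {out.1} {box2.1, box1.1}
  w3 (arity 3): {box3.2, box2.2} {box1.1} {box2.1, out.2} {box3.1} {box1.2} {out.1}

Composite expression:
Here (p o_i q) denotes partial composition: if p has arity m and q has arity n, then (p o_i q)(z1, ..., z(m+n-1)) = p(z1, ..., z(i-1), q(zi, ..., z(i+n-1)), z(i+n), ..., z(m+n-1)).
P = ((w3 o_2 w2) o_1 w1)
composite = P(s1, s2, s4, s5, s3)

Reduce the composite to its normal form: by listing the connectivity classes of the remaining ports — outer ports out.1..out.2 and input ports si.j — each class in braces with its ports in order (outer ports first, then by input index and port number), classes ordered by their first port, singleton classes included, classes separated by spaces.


{out.1} {out.2} {s1.1} {s1.2} {s2.1} {s2.2} {s3.1} {s3.2, s4.2} {s4.1, s5.1} {s5.2}


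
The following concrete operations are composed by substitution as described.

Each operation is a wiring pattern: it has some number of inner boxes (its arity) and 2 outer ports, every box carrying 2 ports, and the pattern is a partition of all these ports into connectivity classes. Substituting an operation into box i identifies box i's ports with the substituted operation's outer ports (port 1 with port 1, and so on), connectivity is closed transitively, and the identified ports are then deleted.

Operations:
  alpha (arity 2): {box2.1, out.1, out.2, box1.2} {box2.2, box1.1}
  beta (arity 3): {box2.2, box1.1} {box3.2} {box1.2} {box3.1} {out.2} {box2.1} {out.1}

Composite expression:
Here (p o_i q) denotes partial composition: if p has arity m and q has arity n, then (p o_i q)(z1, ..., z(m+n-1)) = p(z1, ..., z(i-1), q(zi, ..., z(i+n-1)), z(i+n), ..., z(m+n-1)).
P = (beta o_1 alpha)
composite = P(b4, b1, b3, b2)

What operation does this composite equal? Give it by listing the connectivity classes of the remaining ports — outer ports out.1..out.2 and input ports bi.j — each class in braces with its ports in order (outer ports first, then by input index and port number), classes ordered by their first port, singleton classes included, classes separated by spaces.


Connectivity passes through glued beta-boundaries; trace each wire chain.
through alpha, on inputs (b4, b1): {out.1, out.2, b1.1, b4.2} {b1.2, b4.1} (out.j = stage outer ports)
through beta, on inputs (b4, b1, b3, b2): {out.1} {out.2} {b1.1, b3.2, b4.2} {b1.2, b4.1} {b2.1} {b2.2} {b3.1} (out.j = stage outer ports)

{out.1} {out.2} {b1.1, b3.2, b4.2} {b1.2, b4.1} {b2.1} {b2.2} {b3.1}


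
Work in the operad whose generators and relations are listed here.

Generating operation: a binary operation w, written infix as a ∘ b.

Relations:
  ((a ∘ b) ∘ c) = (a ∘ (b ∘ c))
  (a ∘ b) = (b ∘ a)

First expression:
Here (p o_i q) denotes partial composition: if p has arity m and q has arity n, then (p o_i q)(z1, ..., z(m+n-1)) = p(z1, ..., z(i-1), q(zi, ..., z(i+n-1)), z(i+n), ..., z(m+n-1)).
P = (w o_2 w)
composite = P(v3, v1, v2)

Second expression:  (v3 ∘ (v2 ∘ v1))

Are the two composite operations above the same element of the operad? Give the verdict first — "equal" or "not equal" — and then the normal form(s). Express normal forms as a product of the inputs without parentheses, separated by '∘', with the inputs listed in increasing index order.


equal — both sides give v1 ∘ v2 ∘ v3


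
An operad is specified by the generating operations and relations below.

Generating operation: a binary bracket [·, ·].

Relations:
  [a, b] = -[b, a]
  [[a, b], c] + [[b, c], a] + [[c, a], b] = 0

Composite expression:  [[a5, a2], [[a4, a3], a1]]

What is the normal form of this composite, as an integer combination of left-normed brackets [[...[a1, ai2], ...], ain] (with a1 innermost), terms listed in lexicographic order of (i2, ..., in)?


[[[[a1, a3], a4], a2], a5] - [[[[a1, a3], a4], a5], a2] - [[[[a1, a4], a3], a2], a5] + [[[[a1, a4], a3], a5], a2]


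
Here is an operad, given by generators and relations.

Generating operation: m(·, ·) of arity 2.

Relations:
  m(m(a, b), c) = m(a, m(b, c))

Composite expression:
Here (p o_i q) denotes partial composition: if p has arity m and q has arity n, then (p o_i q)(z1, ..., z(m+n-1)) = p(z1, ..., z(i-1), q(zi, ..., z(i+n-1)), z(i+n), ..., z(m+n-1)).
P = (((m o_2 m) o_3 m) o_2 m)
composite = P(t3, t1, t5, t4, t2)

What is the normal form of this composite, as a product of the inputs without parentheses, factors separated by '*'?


The m-tree's shape is irrelevant; the t-reading-order decides.
m(t1, t5) collapses to t1 * t5
m(t4, t2) collapses to t4 * t2
m(m(t1, t5), m(t4, t2)) collapses to t1 * t5 * t4 * t2
m(t3, m(m(t1, t5), m(t4, t2))) collapses to t3 * t1 * t5 * t4 * t2

t3 * t1 * t5 * t4 * t2


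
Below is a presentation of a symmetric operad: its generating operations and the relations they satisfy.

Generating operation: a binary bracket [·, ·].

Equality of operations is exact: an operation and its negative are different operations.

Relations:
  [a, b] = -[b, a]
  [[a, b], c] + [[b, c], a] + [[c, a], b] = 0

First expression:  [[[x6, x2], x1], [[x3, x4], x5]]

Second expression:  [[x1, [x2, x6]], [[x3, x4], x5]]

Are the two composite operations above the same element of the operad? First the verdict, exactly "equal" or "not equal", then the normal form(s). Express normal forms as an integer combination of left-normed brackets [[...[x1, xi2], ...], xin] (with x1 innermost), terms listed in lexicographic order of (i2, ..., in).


equal; the common form is [[[[[x1, x2], x6], x3], x4], x5] - [[[[[x1, x2], x6], x4], x3], x5] - [[[[[x1, x2], x6], x5], x3], x4] + [[[[[x1, x2], x6], x5], x4], x3] - [[[[[x1, x6], x2], x3], x4], x5] + [[[[[x1, x6], x2], x4], x3], x5] + [[[[[x1, x6], x2], x5], x3], x4] - [[[[[x1, x6], x2], x5], x4], x3]

The first expression reduces to [[[[[x1, x2], x6], x3], x4], x5] - [[[[[x1, x2], x6], x4], x3], x5] - [[[[[x1, x2], x6], x5], x3], x4] + [[[[[x1, x2], x6], x5], x4], x3] - [[[[[x1, x6], x2], x3], x4], x5] + [[[[[x1, x6], x2], x4], x3], x5] + [[[[[x1, x6], x2], x5], x3], x4] - [[[[[x1, x6], x2], x5], x4], x3]
The second expression reduces to [[[[[x1, x2], x6], x3], x4], x5] - [[[[[x1, x2], x6], x4], x3], x5] - [[[[[x1, x2], x6], x5], x3], x4] + [[[[[x1, x2], x6], x5], x4], x3] - [[[[[x1, x6], x2], x3], x4], x5] + [[[[[x1, x6], x2], x4], x3], x5] + [[[[[x1, x6], x2], x5], x3], x4] - [[[[[x1, x6], x2], x5], x4], x3]
Both agree, so they are equal.


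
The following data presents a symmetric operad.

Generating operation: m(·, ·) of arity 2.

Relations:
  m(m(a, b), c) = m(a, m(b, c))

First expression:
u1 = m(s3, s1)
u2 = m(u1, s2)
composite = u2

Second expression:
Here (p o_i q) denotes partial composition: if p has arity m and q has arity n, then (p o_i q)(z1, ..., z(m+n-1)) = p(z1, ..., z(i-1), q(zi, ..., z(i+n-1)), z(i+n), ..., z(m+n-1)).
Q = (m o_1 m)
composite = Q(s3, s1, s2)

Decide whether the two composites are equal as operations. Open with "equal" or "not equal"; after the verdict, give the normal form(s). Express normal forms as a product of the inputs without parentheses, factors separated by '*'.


Normal form of the first expression: s3 * s1 * s2
Normal form of the second expression: s3 * s1 * s2
One common form — equal.

equal; both compose to s3 * s1 * s2


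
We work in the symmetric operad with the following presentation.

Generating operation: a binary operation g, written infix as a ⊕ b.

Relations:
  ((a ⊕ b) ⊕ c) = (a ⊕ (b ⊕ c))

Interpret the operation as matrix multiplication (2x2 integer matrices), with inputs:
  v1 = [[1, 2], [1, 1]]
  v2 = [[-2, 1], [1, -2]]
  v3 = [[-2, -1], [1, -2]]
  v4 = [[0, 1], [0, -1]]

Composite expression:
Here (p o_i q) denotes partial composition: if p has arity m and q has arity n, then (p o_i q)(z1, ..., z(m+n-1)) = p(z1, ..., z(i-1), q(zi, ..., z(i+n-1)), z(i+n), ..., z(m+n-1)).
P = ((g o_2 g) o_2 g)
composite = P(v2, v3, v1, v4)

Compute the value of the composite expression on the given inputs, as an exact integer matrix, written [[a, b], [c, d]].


[[0, -5], [0, 4]]

(v3 ⊕ v1) = [[-3, -5], [-1, 0]]
((v3 ⊕ v1) ⊕ v4) = [[0, 2], [0, -1]]
(v2 ⊕ ((v3 ⊕ v1) ⊕ v4)) = [[0, -5], [0, 4]]


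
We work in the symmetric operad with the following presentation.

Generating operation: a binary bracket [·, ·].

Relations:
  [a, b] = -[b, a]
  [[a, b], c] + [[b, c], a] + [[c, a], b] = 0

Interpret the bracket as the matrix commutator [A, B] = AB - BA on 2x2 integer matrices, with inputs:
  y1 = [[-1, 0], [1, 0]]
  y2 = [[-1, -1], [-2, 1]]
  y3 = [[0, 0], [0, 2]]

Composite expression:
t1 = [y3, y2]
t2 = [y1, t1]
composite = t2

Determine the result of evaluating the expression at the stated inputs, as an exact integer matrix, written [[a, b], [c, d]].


[[-2, -2], [-4, 2]]

[y3, y2] = [[0, 2], [-4, 0]]
[y1, [y3, y2]] = [[-2, -2], [-4, 2]]


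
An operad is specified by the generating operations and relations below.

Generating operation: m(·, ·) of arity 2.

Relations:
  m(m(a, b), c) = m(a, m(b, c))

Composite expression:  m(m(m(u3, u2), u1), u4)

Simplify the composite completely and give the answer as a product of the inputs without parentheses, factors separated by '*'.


u3 * u2 * u1 * u4

Every regrouping of m is equal, so read the u-inputs in written order.
m(u3, u2) linearizes to u3 * u2
m(m(u3, u2), u1) linearizes to u3 * u2 * u1
m(m(m(u3, u2), u1), u4) linearizes to u3 * u2 * u1 * u4


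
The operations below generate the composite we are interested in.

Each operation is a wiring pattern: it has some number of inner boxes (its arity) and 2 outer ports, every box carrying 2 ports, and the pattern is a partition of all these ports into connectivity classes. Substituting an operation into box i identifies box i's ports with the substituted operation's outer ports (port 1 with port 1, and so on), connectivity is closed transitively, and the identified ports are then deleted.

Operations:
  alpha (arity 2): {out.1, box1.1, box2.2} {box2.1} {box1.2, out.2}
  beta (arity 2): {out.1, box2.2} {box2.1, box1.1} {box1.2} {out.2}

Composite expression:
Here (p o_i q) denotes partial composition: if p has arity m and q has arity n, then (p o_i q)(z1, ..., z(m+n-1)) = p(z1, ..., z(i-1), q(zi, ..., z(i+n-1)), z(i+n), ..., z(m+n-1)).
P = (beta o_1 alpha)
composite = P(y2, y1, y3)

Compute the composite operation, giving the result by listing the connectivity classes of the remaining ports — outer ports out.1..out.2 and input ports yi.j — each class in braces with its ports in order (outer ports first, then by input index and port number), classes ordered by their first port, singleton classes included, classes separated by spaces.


{out.1, y3.2} {out.2} {y1.1} {y1.2, y2.1, y3.1} {y2.2}

After gluing at beta, chains via deleted ports link the y-ports.
alpha over (y2, y1) gives {out.1, y1.2, y2.1} {out.2, y2.2} {y1.1}, out.j being that stage's outer ports
beta over (y2, y1, y3) gives {out.1, y3.2} {out.2} {y1.1} {y1.2, y2.1, y3.1} {y2.2}, out.j being that stage's outer ports


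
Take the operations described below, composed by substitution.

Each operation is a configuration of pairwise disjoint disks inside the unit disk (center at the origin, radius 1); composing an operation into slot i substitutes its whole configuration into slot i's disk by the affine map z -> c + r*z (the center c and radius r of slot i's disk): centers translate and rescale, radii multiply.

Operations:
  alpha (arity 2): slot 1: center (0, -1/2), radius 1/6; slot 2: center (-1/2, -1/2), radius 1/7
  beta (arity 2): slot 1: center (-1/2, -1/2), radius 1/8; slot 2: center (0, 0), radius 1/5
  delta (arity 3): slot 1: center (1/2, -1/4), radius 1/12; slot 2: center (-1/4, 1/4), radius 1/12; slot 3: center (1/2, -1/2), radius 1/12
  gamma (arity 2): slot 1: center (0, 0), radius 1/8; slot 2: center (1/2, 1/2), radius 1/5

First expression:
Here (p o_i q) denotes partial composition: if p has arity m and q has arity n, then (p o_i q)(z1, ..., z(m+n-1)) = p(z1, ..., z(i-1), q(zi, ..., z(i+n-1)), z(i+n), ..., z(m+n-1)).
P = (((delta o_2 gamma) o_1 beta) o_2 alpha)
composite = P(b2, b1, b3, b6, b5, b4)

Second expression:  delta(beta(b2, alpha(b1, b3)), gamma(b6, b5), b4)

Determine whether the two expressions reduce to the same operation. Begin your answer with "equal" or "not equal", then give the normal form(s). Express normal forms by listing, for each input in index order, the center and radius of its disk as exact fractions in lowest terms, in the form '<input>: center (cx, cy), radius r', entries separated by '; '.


equal — both sides give b1: center (1/2, -31/120), radius 1/360; b2: center (11/24, -7/24), radius 1/96; b3: center (59/120, -31/120), radius 1/420; b4: center (1/2, -1/2), radius 1/12; b5: center (-5/24, 7/24), radius 1/60; b6: center (-1/4, 1/4), radius 1/96

In normal form, the first expression is b1: center (1/2, -31/120), radius 1/360; b2: center (11/24, -7/24), radius 1/96; b3: center (59/120, -31/120), radius 1/420; b4: center (1/2, -1/2), radius 1/12; b5: center (-5/24, 7/24), radius 1/60; b6: center (-1/4, 1/4), radius 1/96
In normal form, the second expression is b1: center (1/2, -31/120), radius 1/360; b2: center (11/24, -7/24), radius 1/96; b3: center (59/120, -31/120), radius 1/420; b4: center (1/2, -1/2), radius 1/12; b5: center (-5/24, 7/24), radius 1/60; b6: center (-1/4, 1/4), radius 1/96
The normal forms match — equal.


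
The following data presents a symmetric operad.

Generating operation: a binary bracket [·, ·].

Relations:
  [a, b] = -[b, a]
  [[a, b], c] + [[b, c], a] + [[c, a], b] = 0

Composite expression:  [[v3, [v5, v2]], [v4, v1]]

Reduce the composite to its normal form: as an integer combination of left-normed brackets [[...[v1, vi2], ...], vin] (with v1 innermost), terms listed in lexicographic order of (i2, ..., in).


[[[[v1, v4], v2], v5], v3] - [[[[v1, v4], v3], v2], v5] + [[[[v1, v4], v3], v5], v2] - [[[[v1, v4], v5], v2], v3]

Antisymmetry and Jacobi reduce to v1-anchored left-normed brackets.
Composite bracket: [[v3, [v5, v2]], [v4, v1]]
The bracket unfolds into 16 signed words via [a, b] = ab - ba (2^4 = 16).
The v1-initial words carry the normal form:
  the word v1v4v2v5v3 carries sign +1 and contributes +[[[[v1, v4], v2], v5], v3]
  the word v1v4v3v2v5 carries sign -1 and contributes -[[[[v1, v4], v3], v2], v5]
  the word v1v4v3v5v2 carries sign +1 and contributes +[[[[v1, v4], v3], v5], v2]
  the word v1v4v5v2v3 carries sign -1 and contributes -[[[[v1, v4], v5], v2], v3]


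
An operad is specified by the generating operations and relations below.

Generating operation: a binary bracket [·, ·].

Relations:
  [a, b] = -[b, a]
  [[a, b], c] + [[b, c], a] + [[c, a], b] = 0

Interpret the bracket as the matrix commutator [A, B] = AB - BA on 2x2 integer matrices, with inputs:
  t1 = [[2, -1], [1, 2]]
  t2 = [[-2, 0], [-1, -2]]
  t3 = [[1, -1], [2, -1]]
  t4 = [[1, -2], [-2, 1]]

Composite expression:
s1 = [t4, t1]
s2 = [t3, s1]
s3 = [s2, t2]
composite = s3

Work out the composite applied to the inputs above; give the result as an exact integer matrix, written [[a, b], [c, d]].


[[8, 0], [0, -8]]


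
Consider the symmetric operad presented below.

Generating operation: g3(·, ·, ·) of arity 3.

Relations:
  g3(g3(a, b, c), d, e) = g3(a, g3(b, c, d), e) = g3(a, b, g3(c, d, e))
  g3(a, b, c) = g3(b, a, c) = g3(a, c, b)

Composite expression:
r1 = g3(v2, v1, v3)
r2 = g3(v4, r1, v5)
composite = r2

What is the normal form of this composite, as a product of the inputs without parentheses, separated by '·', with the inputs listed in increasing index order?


Shape and order are irrelevant to g3; the v-input set decides.
g3(v2, v1, v3) flattens to v2 · v1 · v3
g3(v4, g3(v2, v1, v3), v5) flattens to v4 · v2 · v1 · v3 · v5
sorting the factors by input index: v1 · v2 · v3 · v4 · v5

v1 · v2 · v3 · v4 · v5


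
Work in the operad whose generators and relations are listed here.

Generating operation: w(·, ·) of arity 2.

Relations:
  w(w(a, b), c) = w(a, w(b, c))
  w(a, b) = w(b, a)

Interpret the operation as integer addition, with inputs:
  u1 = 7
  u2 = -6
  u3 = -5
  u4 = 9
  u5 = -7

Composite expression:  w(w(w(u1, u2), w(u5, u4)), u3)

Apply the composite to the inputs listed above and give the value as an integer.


-2

w(u1, u2) = 1
w(u5, u4) = 2
w(w(u1, u2), w(u5, u4)) = 3
w(w(w(u1, u2), w(u5, u4)), u3) = -2


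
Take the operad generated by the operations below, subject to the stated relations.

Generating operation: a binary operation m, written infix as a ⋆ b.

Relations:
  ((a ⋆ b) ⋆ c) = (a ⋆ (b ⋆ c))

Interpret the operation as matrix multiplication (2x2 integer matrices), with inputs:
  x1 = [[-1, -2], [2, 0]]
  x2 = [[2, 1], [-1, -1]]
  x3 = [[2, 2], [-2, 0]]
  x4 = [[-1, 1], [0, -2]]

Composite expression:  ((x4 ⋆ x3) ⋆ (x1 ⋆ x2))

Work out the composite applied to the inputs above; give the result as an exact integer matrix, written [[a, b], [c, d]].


[[-8, -8], [0, 4]]

(x4 ⋆ x3) = [[-4, -2], [4, 0]]
(x1 ⋆ x2) = [[0, 1], [4, 2]]
((x4 ⋆ x3) ⋆ (x1 ⋆ x2)) = [[-8, -8], [0, 4]]


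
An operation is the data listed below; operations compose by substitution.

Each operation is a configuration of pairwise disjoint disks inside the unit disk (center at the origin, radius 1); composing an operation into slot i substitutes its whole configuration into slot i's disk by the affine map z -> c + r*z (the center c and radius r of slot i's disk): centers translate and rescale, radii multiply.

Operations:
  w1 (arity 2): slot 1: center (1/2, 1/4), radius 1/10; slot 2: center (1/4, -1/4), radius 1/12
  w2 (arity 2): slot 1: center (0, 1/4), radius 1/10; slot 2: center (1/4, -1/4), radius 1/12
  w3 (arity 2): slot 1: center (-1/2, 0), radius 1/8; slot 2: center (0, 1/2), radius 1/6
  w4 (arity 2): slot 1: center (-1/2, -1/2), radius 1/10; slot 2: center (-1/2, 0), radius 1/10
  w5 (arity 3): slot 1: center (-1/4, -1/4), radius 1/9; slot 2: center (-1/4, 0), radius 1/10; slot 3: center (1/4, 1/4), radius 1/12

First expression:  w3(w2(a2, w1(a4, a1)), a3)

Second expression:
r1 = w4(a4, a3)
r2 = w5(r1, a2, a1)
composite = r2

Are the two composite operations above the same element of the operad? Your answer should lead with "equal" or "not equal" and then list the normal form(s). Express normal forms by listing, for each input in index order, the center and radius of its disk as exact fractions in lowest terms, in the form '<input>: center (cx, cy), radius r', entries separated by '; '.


In normal form, the first expression is a1: center (-179/384, -13/384), radius 1/1152; a2: center (-1/2, 1/32), radius 1/80; a3: center (0, 1/2), radius 1/6; a4: center (-89/192, -11/384), radius 1/960
In normal form, the second expression is a1: center (1/4, 1/4), radius 1/12; a2: center (-1/4, 0), radius 1/10; a3: center (-11/36, -1/4), radius 1/90; a4: center (-11/36, -11/36), radius 1/90
They disagree, so not equal.

not equal: they reduce to a1: center (-179/384, -13/384), radius 1/1152; a2: center (-1/2, 1/32), radius 1/80; a3: center (0, 1/2), radius 1/6; a4: center (-89/192, -11/384), radius 1/960 and a1: center (1/4, 1/4), radius 1/12; a2: center (-1/4, 0), radius 1/10; a3: center (-11/36, -1/4), radius 1/90; a4: center (-11/36, -11/36), radius 1/90


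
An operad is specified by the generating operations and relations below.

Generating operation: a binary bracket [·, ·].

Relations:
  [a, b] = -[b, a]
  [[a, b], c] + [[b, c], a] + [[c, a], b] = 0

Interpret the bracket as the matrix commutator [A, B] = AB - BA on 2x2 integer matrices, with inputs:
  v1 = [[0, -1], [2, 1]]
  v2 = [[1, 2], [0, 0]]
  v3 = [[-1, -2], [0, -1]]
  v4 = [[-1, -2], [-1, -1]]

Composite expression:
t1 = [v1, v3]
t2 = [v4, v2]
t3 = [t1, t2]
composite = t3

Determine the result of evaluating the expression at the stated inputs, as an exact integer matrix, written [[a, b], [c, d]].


[v1, v3] = [[4, 2], [0, -4]]
[v4, v2] = [[2, 2], [-1, -2]]
[[v1, v3], [v4, v2]] = [[-2, 8], [8, 2]]

[[-2, 8], [8, 2]]


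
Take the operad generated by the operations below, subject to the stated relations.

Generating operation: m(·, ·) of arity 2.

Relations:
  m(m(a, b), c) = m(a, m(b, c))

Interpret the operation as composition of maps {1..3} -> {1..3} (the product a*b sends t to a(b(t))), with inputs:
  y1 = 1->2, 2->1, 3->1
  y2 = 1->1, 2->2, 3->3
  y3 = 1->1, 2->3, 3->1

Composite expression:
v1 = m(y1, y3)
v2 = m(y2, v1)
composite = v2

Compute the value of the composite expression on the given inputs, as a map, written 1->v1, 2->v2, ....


1->2, 2->1, 3->2

m(y1, y3) = 1->2, 2->1, 3->2
m(y2, m(y1, y3)) = 1->2, 2->1, 3->2


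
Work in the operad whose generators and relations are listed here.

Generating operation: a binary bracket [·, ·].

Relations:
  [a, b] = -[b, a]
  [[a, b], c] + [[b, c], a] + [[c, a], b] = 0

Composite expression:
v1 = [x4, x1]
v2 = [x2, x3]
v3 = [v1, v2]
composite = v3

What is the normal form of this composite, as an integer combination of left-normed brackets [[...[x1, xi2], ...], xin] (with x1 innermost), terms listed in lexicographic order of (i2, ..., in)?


In the tensor algebra, words opening x1 carry the x1-anchored form.
Composite bracket: [[x4, x1], [x2, x3]]
Each bracket splits as ab - ba, giving 8 signed words (2^3 = 8).
Words beginning with x1 determine it all:
  x1x4x2x3 appears with sign -1, giving the term -[[[x1, x4], x2], x3]
  x1x4x3x2 appears with sign +1, giving the term +[[[x1, x4], x3], x2]

-[[[x1, x4], x2], x3] + [[[x1, x4], x3], x2]


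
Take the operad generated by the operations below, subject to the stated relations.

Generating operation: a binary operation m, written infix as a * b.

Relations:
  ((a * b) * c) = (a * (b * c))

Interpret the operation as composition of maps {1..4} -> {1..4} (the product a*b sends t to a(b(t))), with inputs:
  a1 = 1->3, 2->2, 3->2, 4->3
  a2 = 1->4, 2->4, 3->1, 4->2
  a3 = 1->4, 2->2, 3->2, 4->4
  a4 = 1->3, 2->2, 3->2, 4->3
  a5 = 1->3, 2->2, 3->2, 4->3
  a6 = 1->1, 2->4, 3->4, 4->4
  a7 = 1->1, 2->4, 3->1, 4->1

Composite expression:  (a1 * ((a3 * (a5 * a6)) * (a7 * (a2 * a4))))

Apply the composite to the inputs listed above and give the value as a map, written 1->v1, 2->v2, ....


1->2, 2->2, 3->2, 4->2


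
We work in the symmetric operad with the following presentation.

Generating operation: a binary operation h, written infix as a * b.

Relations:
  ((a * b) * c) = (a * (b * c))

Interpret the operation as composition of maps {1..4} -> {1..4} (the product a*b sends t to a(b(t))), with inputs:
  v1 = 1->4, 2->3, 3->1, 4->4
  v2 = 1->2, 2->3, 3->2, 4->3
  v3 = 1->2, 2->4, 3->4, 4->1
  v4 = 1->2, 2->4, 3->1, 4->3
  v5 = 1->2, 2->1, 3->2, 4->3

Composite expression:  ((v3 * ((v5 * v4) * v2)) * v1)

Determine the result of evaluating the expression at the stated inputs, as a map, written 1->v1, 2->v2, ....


1->4, 2->4, 3->4, 4->4

(v5 * v4) = 1->1, 2->3, 3->2, 4->2
((v5 * v4) * v2) = 1->3, 2->2, 3->3, 4->2
(v3 * ((v5 * v4) * v2)) = 1->4, 2->4, 3->4, 4->4
((v3 * ((v5 * v4) * v2)) * v1) = 1->4, 2->4, 3->4, 4->4


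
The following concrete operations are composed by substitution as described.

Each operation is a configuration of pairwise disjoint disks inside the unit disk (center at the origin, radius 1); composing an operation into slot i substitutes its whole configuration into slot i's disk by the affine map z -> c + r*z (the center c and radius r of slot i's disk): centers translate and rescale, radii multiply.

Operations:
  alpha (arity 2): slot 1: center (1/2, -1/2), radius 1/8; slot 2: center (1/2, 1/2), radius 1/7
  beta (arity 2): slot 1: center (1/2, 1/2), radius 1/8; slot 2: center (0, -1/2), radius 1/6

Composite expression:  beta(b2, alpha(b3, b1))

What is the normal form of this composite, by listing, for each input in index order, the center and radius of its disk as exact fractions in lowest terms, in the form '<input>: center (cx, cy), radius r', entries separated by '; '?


Nesting under beta composes maps z -> c + r*z down each b-path.
tracing b2 down its 1-map path: center (1/2, 1/2), radius 1/8
tracing b3 down its 2-map path: center (1/12, -7/12), radius 1/48
tracing b1 down its 2-map path: center (1/12, -5/12), radius 1/42

b1: center (1/12, -5/12), radius 1/42; b2: center (1/2, 1/2), radius 1/8; b3: center (1/12, -7/12), radius 1/48


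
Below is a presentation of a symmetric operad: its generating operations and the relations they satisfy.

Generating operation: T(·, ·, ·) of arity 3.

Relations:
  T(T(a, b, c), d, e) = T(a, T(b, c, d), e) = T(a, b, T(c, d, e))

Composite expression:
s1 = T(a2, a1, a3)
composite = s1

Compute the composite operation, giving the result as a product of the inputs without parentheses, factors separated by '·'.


a2 · a1 · a3

Every regrouping of T is equal, so read the a-inputs in written order.
T(a2, a1, a3) spells out as a2 · a1 · a3


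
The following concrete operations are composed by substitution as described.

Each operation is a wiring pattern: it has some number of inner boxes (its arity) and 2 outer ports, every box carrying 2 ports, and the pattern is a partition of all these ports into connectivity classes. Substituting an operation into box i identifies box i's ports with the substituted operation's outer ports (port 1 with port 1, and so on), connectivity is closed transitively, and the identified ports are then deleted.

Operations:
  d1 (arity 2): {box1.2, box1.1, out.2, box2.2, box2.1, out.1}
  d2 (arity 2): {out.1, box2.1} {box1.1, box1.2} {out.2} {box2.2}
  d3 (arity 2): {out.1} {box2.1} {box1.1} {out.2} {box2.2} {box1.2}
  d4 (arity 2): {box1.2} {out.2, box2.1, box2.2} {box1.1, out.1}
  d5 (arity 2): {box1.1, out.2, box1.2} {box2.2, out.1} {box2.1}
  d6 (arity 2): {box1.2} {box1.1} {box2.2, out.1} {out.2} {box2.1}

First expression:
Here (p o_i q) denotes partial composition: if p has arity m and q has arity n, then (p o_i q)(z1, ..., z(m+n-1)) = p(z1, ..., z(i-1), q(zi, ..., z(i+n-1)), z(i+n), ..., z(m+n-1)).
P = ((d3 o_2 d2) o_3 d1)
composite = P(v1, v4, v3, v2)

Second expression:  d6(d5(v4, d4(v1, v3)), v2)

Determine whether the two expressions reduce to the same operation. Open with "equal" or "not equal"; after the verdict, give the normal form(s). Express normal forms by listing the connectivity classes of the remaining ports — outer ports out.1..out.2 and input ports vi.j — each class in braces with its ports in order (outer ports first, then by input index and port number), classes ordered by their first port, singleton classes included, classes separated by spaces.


not equal: they reduce to {out.1} {out.2} {v1.1} {v1.2} {v2.1, v2.2, v3.1, v3.2} {v4.1, v4.2} and {out.1, v2.2} {out.2} {v1.1} {v1.2} {v2.1} {v3.1, v3.2} {v4.1, v4.2}


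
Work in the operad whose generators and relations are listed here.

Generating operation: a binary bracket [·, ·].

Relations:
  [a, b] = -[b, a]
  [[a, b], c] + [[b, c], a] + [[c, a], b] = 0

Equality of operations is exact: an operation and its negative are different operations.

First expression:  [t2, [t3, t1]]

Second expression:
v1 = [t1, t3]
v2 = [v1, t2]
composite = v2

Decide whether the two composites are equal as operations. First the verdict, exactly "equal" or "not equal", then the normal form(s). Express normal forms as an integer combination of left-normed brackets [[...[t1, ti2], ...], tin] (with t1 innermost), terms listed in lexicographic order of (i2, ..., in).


equal; the common form is [[t1, t3], t2]


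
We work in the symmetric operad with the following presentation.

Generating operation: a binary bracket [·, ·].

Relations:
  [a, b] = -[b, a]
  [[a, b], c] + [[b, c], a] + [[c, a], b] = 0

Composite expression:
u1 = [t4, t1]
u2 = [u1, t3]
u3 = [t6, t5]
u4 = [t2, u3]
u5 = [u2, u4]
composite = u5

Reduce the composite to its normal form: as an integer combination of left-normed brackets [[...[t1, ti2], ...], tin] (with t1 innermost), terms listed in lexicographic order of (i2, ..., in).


Expand each bracket as ab - ba; the t1-initial words give the coefficients.
Composite bracket: [[[t4, t1], t3], [t2, [t6, t5]]]
The bracket unfolds into 32 signed words via [a, b] = ab - ba (2^5 = 32).
Coefficients come from the t1-initial words:
  t1t4t3t2t5t6 appears with sign +1, giving the term +[[[[[t1, t4], t3], t2], t5], t6]
  t1t4t3t2t6t5 appears with sign -1, giving the term -[[[[[t1, t4], t3], t2], t6], t5]
  t1t4t3t5t6t2 appears with sign -1, giving the term -[[[[[t1, t4], t3], t5], t6], t2]
  t1t4t3t6t5t2 appears with sign +1, giving the term +[[[[[t1, t4], t3], t6], t5], t2]

[[[[[t1, t4], t3], t2], t5], t6] - [[[[[t1, t4], t3], t2], t6], t5] - [[[[[t1, t4], t3], t5], t6], t2] + [[[[[t1, t4], t3], t6], t5], t2]


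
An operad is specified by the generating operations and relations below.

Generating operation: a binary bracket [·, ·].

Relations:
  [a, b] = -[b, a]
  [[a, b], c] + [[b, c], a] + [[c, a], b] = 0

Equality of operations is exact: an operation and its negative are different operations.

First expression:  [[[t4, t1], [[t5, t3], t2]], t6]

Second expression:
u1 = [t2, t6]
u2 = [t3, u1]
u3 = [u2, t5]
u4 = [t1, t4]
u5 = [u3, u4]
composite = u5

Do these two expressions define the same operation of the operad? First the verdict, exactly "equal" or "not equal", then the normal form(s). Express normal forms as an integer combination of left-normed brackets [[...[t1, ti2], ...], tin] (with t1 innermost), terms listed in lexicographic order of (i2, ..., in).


not equal; first: -[[[[[t1, t4], t2], t3], t5], t6] + [[[[[t1, t4], t2], t5], t3], t6] + [[[[[t1, t4], t3], t5], t2], t6] - [[[[[t1, t4], t5], t3], t2], t6]; second: [[[[[t1, t4], t2], t6], t3], t5] - [[[[[t1, t4], t3], t2], t6], t5] + [[[[[t1, t4], t3], t6], t2], t5] - [[[[[t1, t4], t5], t2], t6], t3] + [[[[[t1, t4], t5], t3], t2], t6] - [[[[[t1, t4], t5], t3], t6], t2] + [[[[[t1, t4], t5], t6], t2], t3] - [[[[[t1, t4], t6], t2], t3], t5]

Reducing the first expression gives -[[[[[t1, t4], t2], t3], t5], t6] + [[[[[t1, t4], t2], t5], t3], t6] + [[[[[t1, t4], t3], t5], t2], t6] - [[[[[t1, t4], t5], t3], t2], t6]
Reducing the second expression gives [[[[[t1, t4], t2], t6], t3], t5] - [[[[[t1, t4], t3], t2], t6], t5] + [[[[[t1, t4], t3], t6], t2], t5] - [[[[[t1, t4], t5], t2], t6], t3] + [[[[[t1, t4], t5], t3], t2], t6] - [[[[[t1, t4], t5], t3], t6], t2] + [[[[[t1, t4], t5], t6], t2], t3] - [[[[[t1, t4], t6], t2], t3], t5]
The normal forms differ: not equal.


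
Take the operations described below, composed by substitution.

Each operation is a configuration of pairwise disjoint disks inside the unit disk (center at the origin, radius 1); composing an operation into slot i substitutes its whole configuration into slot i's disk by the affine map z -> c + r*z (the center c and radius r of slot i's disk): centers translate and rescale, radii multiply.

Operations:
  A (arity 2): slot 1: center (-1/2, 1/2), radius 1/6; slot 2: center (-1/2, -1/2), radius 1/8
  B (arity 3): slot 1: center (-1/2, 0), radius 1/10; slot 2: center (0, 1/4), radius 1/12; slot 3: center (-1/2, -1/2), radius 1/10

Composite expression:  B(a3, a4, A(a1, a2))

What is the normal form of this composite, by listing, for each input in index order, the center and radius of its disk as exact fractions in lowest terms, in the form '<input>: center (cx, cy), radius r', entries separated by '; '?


Affine substitution under B: radii multiply and a-centers shift.
input a3: composing its 1 substitution step yields center (-1/2, 0), radius 1/10
input a4: composing its 1 substitution step yields center (0, 1/4), radius 1/12
input a1: composing its 2 substitution steps yields center (-11/20, -9/20), radius 1/60
input a2: composing its 2 substitution steps yields center (-11/20, -11/20), radius 1/80

a1: center (-11/20, -9/20), radius 1/60; a2: center (-11/20, -11/20), radius 1/80; a3: center (-1/2, 0), radius 1/10; a4: center (0, 1/4), radius 1/12


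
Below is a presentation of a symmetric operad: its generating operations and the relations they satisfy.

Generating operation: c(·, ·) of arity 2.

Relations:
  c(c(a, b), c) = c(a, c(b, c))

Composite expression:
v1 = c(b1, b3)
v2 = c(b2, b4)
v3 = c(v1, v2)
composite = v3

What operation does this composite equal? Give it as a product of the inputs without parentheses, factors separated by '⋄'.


b1 ⋄ b3 ⋄ b2 ⋄ b4

Every regrouping of c is equal, so read the b-inputs in written order.
c(b1, b3) reduces to b1 ⋄ b3
c(b2, b4) reduces to b2 ⋄ b4
c(c(b1, b3), c(b2, b4)) reduces to b1 ⋄ b3 ⋄ b2 ⋄ b4


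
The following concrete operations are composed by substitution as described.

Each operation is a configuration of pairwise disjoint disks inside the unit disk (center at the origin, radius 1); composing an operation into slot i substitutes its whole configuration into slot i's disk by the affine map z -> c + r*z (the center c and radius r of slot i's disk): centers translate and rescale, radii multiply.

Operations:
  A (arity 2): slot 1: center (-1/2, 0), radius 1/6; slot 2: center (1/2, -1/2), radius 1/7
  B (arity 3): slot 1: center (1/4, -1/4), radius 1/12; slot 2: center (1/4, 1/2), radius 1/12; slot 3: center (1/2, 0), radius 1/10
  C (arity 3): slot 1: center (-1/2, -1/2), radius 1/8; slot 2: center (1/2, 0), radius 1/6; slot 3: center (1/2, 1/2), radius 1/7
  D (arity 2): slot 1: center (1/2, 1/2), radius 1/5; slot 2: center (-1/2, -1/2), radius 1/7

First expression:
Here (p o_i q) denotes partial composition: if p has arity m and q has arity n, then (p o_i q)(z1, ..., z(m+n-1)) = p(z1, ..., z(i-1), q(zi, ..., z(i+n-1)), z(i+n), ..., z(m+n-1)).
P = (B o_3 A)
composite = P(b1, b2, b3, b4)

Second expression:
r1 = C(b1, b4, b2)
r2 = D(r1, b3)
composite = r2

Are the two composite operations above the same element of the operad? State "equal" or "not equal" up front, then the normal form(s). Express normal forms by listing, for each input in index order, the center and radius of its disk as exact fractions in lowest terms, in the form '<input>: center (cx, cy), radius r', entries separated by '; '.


not equal — first b1: center (1/4, -1/4), radius 1/12; b2: center (1/4, 1/2), radius 1/12; b3: center (9/20, 0), radius 1/60; b4: center (11/20, -1/20), radius 1/70, second b1: center (2/5, 2/5), radius 1/40; b2: center (3/5, 3/5), radius 1/35; b3: center (-1/2, -1/2), radius 1/7; b4: center (3/5, 1/2), radius 1/30

Normal form of the first expression: b1: center (1/4, -1/4), radius 1/12; b2: center (1/4, 1/2), radius 1/12; b3: center (9/20, 0), radius 1/60; b4: center (11/20, -1/20), radius 1/70
Normal form of the second expression: b1: center (2/5, 2/5), radius 1/40; b2: center (3/5, 3/5), radius 1/35; b3: center (-1/2, -1/2), radius 1/7; b4: center (3/5, 1/2), radius 1/30
No match — not equal.


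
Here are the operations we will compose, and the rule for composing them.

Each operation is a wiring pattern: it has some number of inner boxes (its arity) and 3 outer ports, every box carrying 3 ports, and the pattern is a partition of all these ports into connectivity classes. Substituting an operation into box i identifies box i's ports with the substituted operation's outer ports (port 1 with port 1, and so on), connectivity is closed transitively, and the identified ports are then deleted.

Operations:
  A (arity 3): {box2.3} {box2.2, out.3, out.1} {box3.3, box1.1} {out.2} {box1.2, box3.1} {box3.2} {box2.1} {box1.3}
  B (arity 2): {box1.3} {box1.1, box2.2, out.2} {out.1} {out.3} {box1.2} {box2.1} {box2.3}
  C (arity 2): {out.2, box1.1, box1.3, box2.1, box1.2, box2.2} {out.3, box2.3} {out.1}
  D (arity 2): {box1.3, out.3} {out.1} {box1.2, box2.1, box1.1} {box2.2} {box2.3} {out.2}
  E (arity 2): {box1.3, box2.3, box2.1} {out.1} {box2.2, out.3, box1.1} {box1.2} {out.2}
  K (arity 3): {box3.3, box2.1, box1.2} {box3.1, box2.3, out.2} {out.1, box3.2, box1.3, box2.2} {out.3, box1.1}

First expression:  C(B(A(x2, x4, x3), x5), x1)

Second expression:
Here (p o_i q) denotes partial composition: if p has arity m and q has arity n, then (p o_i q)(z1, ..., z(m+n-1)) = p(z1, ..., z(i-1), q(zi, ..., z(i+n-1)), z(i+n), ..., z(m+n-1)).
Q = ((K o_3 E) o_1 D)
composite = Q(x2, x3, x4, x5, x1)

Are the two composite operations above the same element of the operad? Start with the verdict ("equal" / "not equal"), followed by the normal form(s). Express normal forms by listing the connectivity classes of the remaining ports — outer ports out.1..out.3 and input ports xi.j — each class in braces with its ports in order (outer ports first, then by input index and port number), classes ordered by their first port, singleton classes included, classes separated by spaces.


not equal: they reduce to {out.1} {out.2, x1.1, x1.2, x4.2, x5.2} {out.3, x1.3} {x2.1, x3.3} {x2.2, x3.1} {x2.3} {x3.2} {x4.1} {x4.3} {x5.1} {x5.3} and {out.1, x2.3, x4.2} {out.2, x4.3} {out.3} {x1.1, x1.3, x5.3} {x1.2, x4.1, x5.1} {x2.1, x2.2, x3.1} {x3.2} {x3.3} {x5.2}

Reducing the first expression gives {out.1} {out.2, x1.1, x1.2, x4.2, x5.2} {out.3, x1.3} {x2.1, x3.3} {x2.2, x3.1} {x2.3} {x3.2} {x4.1} {x4.3} {x5.1} {x5.3}
Reducing the second expression gives {out.1, x2.3, x4.2} {out.2, x4.3} {out.3} {x1.1, x1.3, x5.3} {x1.2, x4.1, x5.1} {x2.1, x2.2, x3.1} {x3.2} {x3.3} {x5.2}
The forms do not match — not equal.


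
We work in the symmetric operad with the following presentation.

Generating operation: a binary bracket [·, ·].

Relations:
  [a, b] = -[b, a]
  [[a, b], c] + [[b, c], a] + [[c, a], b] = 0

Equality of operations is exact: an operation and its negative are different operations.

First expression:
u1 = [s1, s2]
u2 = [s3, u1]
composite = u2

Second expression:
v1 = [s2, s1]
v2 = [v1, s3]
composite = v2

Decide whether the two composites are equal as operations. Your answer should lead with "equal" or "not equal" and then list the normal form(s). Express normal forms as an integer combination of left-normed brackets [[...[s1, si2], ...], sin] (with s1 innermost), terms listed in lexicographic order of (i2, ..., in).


equal; both compose to -[[s1, s2], s3]

Reducing the first expression gives -[[s1, s2], s3]
Reducing the second expression gives -[[s1, s2], s3]
Both agree, so they are equal.


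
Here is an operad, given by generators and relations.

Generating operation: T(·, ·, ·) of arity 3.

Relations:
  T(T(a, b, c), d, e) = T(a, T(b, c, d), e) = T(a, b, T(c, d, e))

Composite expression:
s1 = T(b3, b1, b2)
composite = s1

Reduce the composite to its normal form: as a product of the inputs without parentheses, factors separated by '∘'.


b3 ∘ b1 ∘ b2

Every regrouping of T is equal, so read the b-inputs in written order.
T(b3, b1, b2) linearizes to b3 ∘ b1 ∘ b2


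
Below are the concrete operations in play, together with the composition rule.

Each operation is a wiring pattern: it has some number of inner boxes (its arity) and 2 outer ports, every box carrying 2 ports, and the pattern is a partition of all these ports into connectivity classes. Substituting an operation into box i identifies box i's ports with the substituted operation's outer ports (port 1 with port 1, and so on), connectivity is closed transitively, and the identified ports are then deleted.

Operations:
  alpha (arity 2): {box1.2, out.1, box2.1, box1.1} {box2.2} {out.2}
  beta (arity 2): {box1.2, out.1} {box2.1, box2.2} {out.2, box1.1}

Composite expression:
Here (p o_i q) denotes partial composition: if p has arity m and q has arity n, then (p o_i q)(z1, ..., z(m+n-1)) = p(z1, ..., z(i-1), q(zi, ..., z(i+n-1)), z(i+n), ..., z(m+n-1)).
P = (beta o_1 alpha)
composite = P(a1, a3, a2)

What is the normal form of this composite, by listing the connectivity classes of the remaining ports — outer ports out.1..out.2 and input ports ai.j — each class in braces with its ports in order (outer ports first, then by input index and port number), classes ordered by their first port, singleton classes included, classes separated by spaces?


{out.1} {out.2, a1.1, a1.2, a3.1} {a2.1, a2.2} {a3.2}

Substituting into beta glues patterns; closure does the rest.
stage alpha: inputs (a1, a3), connectivity {out.1, a1.1, a1.2, a3.1} {out.2} {a3.2}, out.j its boundary
stage beta: inputs (a1, a3, a2), connectivity {out.1} {out.2, a1.1, a1.2, a3.1} {a2.1, a2.2} {a3.2}, out.j its boundary
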